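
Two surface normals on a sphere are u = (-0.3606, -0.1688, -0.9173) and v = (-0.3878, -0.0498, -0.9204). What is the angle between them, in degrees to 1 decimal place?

7.0°

u·v = 0.9925; |u| = 1.0000, |v| = 1.0000.
cos θ = (u·v)/(|u||v|) = 0.9925, so θ = 7.0°.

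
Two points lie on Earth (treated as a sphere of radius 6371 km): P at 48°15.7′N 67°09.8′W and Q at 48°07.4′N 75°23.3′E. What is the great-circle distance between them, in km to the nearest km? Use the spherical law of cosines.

8706 km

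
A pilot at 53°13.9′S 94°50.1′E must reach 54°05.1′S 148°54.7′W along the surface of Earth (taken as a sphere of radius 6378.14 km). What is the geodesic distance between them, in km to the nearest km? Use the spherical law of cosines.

6727 km

Let φ₁ = -0.9291 rad, φ₂ = -0.9440 rad, and Δλ = 2.0290 rad.
cos c = sin φ₁ sin φ₂ + cos φ₁ cos φ₂ cos Δλ = (-0.8011)(-0.8099) + (0.5986)(0.5866)(-0.4423) = 0.49346,
so c = arccos(0.49346) = 1.05474 rad.
Distance = R·c = 6378.14 × 1.0547 ≈ 6727 km.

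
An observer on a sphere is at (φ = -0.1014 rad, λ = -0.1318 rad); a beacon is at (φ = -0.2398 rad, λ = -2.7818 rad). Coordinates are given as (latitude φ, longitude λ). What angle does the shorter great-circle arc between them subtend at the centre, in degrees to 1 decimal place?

145.9°

Let φ₁ = -0.1014 rad, φ₂ = -0.2398 rad, and Δλ = -2.6500 rad.
cos c = sin φ₁ sin φ₂ + cos φ₁ cos φ₂ cos Δλ = (-0.1012)(-0.2375) + (0.9949)(0.9714)(-0.8816) = -0.82792,
so c = arccos(-0.82792) = 2.54618 rad.
So the angular separation is 145.9°.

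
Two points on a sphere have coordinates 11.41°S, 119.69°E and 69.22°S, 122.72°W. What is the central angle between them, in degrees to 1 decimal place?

88.6°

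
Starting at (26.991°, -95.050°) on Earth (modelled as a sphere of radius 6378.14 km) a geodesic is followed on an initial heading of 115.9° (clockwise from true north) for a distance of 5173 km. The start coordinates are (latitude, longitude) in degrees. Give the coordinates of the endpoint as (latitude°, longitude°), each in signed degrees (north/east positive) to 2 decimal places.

Angular distance δ = d/R = 5173/6378.14 = 0.81105 rad; initial bearing θ = 2.0228 rad.
sin φ₂ = sin φ₁ cos δ + cos φ₁ sin δ cos θ = (0.4539)(0.6887) + (0.8911)(0.7250)(-0.4368) = 0.0304, so φ₂ = 1.74°.
Δλ = atan2(sin θ sin δ cos φ₁, cos δ − sin φ₁ sin φ₂) = atan2(0.5812, 0.6749) = 40.730°.
λ₂ = -95.050° + 40.730° = -54.32°.

1.74°, -54.32°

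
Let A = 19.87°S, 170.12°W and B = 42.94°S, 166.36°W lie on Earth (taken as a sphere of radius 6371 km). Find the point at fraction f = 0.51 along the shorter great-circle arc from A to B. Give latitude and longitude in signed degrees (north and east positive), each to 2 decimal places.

-31.65°, -168.44°

The central angle between A and B is δ = 0.4064 rad.
With f = 0.51, the slerp weights are sin((1−f)δ)/sin δ = 0.5004 and sin(fδ)/sin δ = 0.5206.
Weighted sum of the unit vectors: (0.5004)·(-0.9265,-0.1614,-0.3399) + (0.5206)·(-0.7114,-0.1726,-0.6812) = (-0.8340, -0.1706, -0.5247).
Converting back: φ = atan2(z, √(x²+y²)) = -31.65°, λ = atan2(y, x) = -168.44°.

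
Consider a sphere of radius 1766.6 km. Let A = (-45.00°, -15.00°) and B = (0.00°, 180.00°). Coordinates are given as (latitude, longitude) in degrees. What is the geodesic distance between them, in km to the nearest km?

With latitudes φ₁ = -45.000°, φ₂ = 0.000° and longitude difference Δλ = -165.000°:
cos c = sin φ₁ sin φ₂ + cos φ₁ cos φ₂ cos Δλ = (-0.7071)(0.0000) + (0.7071)(1.0000)(-0.9659) = -0.68301,
so c = arccos(-0.68301) = 2.32268 rad.
Distance = R·c = 1766.6 × 2.3227 ≈ 4103 km.

4103 km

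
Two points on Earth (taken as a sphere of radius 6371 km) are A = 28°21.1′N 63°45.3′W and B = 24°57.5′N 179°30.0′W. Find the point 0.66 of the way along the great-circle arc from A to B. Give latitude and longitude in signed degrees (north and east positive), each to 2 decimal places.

Central angle δ = 1.7175 rad. Interpolating on the sphere with fraction f = 0.66:
P = [sin((1−f)δ)·A + sin(fδ)·B] / sin δ = 0.5573·A + 0.9158·B in Cartesian coordinates,
giving P = (-0.6133, -0.4471, 0.6511), i.e. latitude 40.62°, longitude -143.91°.

40.62°, -143.91°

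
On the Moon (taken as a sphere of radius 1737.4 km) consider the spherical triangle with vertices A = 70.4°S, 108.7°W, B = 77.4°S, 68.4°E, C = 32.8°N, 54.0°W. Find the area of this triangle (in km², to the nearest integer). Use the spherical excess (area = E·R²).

2436931 km²

Side lengths (central angles): a = 2.2484, b = 1.9256, c = 0.5618 rad; semiperimeter s = 2.3679.
By l'Huilier's theorem, tan(E/4) = √[tan(s/2) tan((s−a)/2) tan((s−b)/2) tan((s−c)/2)], giving spherical excess E = 0.8073 rad.
Area = E·R² = 0.8073 × (1737.4)² ≈ 2436931 km².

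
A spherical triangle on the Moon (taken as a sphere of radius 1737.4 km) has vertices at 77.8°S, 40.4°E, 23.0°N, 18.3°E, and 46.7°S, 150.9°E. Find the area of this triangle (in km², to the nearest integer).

3295990 km²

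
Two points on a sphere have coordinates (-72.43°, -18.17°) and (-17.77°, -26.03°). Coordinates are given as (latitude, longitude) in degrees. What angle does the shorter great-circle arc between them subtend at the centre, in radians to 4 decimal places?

0.9573 rad

Let φ₁ = -1.2641 rad, φ₂ = -0.3101 rad, and Δλ = -0.1372 rad.
cos c = sin φ₁ sin φ₂ + cos φ₁ cos φ₂ cos Δλ = (-0.9533)(-0.3052) + (0.3019)(0.9523)(0.9906) = 0.57573,
so c = arccos(0.57573) = 0.95730 rad.
So the angular separation is 0.9573 rad.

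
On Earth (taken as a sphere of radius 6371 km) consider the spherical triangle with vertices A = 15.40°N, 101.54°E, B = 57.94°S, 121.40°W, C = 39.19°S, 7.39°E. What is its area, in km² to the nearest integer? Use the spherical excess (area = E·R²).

83943483 km²

Side lengths (central angles): a = 1.2893, b = 1.7945, c = 2.2139 rad; semiperimeter s = 2.6489.
By l'Huilier's theorem, tan(E/4) = √[tan(s/2) tan((s−a)/2) tan((s−b)/2) tan((s−c)/2)], giving spherical excess E = 2.0681 rad.
Area = E·R² = 2.0681 × (6371)² ≈ 83943483 km².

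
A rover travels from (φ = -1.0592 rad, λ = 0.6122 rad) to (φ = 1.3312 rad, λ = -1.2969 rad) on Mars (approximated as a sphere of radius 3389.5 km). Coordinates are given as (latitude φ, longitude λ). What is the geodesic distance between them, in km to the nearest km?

Let φ₁ = -1.0592 rad, φ₂ = 1.3312 rad, and Δλ = -1.9091 rad.
cos c = sin φ₁ sin φ₂ + cos φ₁ cos φ₂ cos Δλ = (-0.8720)(0.9714) + (0.4896)(0.2373)(-0.3319) = -0.88561,
so c = arccos(-0.88561) = 2.65861 rad.
Distance = R·c = 3389.5 × 2.6586 ≈ 9011 km.

9011 km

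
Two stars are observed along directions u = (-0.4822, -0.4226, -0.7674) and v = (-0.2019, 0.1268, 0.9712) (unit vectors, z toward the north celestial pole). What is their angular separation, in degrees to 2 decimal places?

134.55°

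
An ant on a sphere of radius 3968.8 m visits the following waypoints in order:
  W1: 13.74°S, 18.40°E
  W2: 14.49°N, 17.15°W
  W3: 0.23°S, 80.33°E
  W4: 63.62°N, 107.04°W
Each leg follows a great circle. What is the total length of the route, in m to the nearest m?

Leg W1→W2: central angle 0.7873 rad, distance 3124.7 m.
Leg W2→W3: central angle 1.6982 rad, distance 6739.7 m.
Leg W3→W4: central angle 2.0311 rad, distance 8061.1 m.
Total: 3124.7 + 6739.7 + 8061.1 ≈ 17926 m.

17926 m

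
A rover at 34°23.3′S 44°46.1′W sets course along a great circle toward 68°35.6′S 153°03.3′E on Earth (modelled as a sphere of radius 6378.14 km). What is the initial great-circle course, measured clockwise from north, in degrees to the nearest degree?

187°

Δλ = -162.177° = -2.8305 rad.
y = sin Δλ · cos φ₂ = (-0.3061)(0.3650) = -0.1117
x = cos φ₁ sin φ₂ − sin φ₁ cos φ₂ cos Δλ = (0.8252)(-0.9310) − (-0.5648)(0.3650)(-0.9520) = -0.9645
θ = atan2(y, x) = -173.39°; adding 360° gives 187°.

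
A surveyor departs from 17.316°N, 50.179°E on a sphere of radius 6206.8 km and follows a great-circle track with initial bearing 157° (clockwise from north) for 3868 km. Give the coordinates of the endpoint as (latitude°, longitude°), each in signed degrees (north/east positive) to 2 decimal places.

Angular distance δ = d/R = 3868/6206.8 = 0.62319 rad; initial bearing θ = 2.7402 rad.
sin φ₂ = sin φ₁ cos δ + cos φ₁ sin δ cos θ = (0.2976)(0.8120) + (0.9547)(0.5836)(-0.9205) = -0.2712, so φ₂ = -15.74°.
Δλ = atan2(sin θ sin δ cos φ₁, cos δ − sin φ₁ sin φ₂) = atan2(0.2177, 0.8927) = 13.705°.
λ₂ = 50.179° + 13.705° = 63.88°.

-15.74°, 63.88°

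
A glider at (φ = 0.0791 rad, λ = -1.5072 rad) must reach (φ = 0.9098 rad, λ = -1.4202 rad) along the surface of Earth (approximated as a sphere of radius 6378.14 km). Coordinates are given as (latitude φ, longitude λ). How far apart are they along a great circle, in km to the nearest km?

5318 km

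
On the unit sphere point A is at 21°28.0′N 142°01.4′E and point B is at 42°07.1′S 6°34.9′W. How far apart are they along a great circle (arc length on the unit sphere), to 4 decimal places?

2.5583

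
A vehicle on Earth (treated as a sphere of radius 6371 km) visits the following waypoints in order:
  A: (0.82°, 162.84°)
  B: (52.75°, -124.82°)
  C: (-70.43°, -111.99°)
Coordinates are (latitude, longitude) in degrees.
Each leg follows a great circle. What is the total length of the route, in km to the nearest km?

22493 km

Leg A→B: central angle 1.3745 rad, distance 8757.2 km.
Leg B→C: central angle 2.1560 rad, distance 13735.6 km.
Total: 8757.2 + 13735.6 ≈ 22493 km.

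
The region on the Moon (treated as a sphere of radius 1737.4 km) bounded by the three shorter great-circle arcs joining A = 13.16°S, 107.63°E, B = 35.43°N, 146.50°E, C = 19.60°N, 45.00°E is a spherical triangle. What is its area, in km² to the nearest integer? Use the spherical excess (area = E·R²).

Side lengths (central angles): a = 1.5294, b = 1.2182, c = 1.0636 rad; semiperimeter s = 1.9056.
By l'Huilier's theorem, tan(E/4) = √[tan(s/2) tan((s−a)/2) tan((s−b)/2) tan((s−c)/2)], giving spherical excess E = 0.8170 rad.
Area = E·R² = 0.8170 × (1737.4)² ≈ 2466176 km².

2466176 km²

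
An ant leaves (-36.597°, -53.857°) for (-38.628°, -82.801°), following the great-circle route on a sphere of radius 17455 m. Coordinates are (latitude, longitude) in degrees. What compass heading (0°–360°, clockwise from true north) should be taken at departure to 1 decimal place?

Δλ = -28.944° = -0.5052 rad.
y = sin Δλ · cos φ₂ = (-0.4840)(0.7812) = -0.3781
x = cos φ₁ sin φ₂ − sin φ₁ cos φ₂ cos Δλ = (0.8028)(-0.6243) − (-0.5962)(0.7812)(0.8751) = -0.0936
θ = atan2(y, x) = -103.91°; adding 360° gives 256.1°.

256.1°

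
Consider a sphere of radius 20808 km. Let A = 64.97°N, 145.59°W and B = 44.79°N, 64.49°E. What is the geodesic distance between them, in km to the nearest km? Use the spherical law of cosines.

With latitudes φ₁ = 64.970°, φ₂ = 44.790° and longitude difference Δλ = -149.920°:
cos c = sin φ₁ sin φ₂ + cos φ₁ cos φ₂ cos Δλ = (0.9061)(0.7045) + (0.4231)(0.7097)(-0.8653) = 0.37852,
so c = arccos(0.37852) = 1.18260 rad.
Distance = R·c = 20808 × 1.1826 ≈ 24608 km.

24608 km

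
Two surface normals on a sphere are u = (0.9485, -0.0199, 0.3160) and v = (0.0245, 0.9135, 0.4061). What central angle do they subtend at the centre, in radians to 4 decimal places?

u·v = 0.1334; |u| = 1.0000, |v| = 1.0000.
cos θ = (u·v)/(|u||v|) = 0.1334, so θ = 1.4370 rad.

1.4370 rad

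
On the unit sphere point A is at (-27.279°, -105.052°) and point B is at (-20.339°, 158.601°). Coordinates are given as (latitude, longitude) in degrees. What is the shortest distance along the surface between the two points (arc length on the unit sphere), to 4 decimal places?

In radians: φ₁ = -0.4761, φ₂ = -0.3550, Δλ = -96.347° = -1.6816 rad.
cos c = sin φ₁ sin φ₂ + cos φ₁ cos φ₂ cos Δλ = (-0.4583)(-0.3476) + (0.8888)(0.9377)(-0.1105) = 0.06717,
so c = arccos(0.06717) = 1.50357 rad.
On the unit sphere the arc length equals the central angle: 1.5036.

1.5036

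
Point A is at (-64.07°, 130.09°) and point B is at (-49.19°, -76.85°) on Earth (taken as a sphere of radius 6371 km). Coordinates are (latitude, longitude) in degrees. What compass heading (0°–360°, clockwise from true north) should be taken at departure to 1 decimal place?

Δλ = 153.060° = 2.6714 rad.
y = sin Δλ · cos φ₂ = (0.4531)(0.6536) = 0.2961
x = cos φ₁ sin φ₂ − sin φ₁ cos φ₂ cos Δλ = (0.4373)(-0.7569) − (-0.8993)(0.6536)(-0.8915) = -0.8549
θ = atan2(y, x) = 160.90°, so the bearing is 160.9°.

160.9°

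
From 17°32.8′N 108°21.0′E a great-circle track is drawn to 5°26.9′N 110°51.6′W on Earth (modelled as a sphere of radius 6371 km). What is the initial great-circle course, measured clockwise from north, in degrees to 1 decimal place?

62.8°

With φ₁ = 0.3062, φ₂ = 0.0951, Δλ = 2.4572 rad, the forward-azimuth formula gives
θ = atan2( sin Δλ cos φ₂ , cos φ₁ sin φ₂ − sin φ₁ cos φ₂ cos Δλ ) = atan2(0.6293, 0.3231) = 62.82°.
So the initial bearing is 62.8°.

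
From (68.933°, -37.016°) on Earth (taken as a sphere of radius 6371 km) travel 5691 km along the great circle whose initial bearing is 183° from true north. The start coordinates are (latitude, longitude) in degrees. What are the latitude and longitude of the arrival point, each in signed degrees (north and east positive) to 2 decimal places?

Angular distance δ = d/R = 5691/6371 = 0.89327 rad; initial bearing θ = 3.1940 rad.
sin φ₂ = sin φ₁ cos δ + cos φ₁ sin δ cos θ = (0.9332)(0.6269) + (0.3595)(0.7791)(-0.9986) = 0.3053, so φ₂ = 17.78°.
Δλ = atan2(sin θ sin δ cos φ₁, cos δ − sin φ₁ sin φ₂) = atan2(-0.0147, 0.3420) = -2.454°.
λ₂ = -37.016° − 2.454° = -39.47°.

17.78°, -39.47°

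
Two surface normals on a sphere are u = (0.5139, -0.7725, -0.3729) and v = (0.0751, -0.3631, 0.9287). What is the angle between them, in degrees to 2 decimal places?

91.56°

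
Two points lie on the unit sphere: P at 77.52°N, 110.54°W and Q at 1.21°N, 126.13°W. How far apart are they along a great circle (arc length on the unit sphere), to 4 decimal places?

With latitudes φ₁ = 77.520°, φ₂ = 1.210° and longitude difference Δλ = -15.590°:
Haversine: a = sin²(Δφ/2) + cos φ₁ cos φ₂ sin²(Δλ/2) = 0.3817 + (0.2161)(0.9998)(0.0184) = 0.38564.
Central angle c = 2·arcsin(√a) = 1.34003 rad.
On the unit sphere the arc length equals the central angle: 1.3400.

1.3400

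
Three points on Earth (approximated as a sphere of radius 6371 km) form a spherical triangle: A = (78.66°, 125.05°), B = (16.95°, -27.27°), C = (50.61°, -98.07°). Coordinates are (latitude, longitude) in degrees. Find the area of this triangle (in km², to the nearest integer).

23363253 km²

Side lengths (central angles): a = 1.1319, b = 0.8411, c = 1.4512 rad; semiperimeter s = 1.7121.
By l'Huilier's theorem, tan(E/4) = √[tan(s/2) tan((s−a)/2) tan((s−b)/2) tan((s−c)/2)], giving spherical excess E = 0.5756 rad.
Area = E·R² = 0.5756 × (6371)² ≈ 23363253 km².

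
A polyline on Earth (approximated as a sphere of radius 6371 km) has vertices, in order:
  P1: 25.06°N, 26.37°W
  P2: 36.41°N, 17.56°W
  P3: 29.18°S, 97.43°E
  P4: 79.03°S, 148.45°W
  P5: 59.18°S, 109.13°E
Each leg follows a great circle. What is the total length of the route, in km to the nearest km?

26683 km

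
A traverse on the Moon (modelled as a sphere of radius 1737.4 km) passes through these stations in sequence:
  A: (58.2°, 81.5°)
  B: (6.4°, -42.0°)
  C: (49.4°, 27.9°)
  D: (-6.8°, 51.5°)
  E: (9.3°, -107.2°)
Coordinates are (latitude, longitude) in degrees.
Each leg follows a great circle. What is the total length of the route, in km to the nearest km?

Leg A→B: central angle 1.7663 rad, distance 3068.8 km.
Leg B→C: central angle 1.2589 rad, distance 2187.2 km.
Leg C→D: central angle 1.0446 rad, distance 1814.9 km.
Leg D→E: central angle 2.7710 rad, distance 4814.3 km.
Total: 3068.8 + 2187.2 + 1814.9 + 4814.3 ≈ 11885 km.

11885 km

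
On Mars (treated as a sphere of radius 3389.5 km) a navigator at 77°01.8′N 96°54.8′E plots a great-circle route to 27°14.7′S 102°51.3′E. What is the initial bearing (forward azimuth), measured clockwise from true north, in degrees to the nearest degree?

Δλ = 5.942° = 0.1037 rad.
y = sin Δλ · cos φ₂ = (0.1035)(0.8891) = 0.0920
x = cos φ₁ sin φ₂ − sin φ₁ cos φ₂ cos Δλ = (0.2244)(-0.4578) − (0.9745)(0.8891)(0.9946) = -0.9645
θ = atan2(y, x) = 174.55°, so the bearing is 175°.

175°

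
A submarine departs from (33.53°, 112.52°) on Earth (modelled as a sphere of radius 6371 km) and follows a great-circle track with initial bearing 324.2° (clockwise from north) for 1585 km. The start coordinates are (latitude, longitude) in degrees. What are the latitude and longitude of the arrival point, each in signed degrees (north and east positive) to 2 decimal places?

Angular distance δ = d/R = 1585/6371 = 0.24878 rad; initial bearing θ = 5.6584 rad.
sin φ₂ = sin φ₁ cos δ + cos φ₁ sin δ cos θ = (0.5524)(0.9692) + (0.8336)(0.2462)(0.8111) = 0.7018, so φ₂ = 44.57°.
Δλ = atan2(sin θ sin δ cos φ₁, cos δ − sin φ₁ sin φ₂) = atan2(-0.1201, 0.5815) = -11.665°.
λ₂ = 112.520° − 11.665° = 100.85°.

44.57°, 100.85°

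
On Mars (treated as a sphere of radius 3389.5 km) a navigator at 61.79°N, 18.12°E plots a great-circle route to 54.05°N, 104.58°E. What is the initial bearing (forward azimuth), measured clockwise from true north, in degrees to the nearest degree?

With φ₁ = 1.0784, φ₂ = 0.9434, Δλ = 1.5090 rad, the forward-azimuth formula gives
θ = atan2( sin Δλ cos φ₂ , cos φ₁ sin φ₂ − sin φ₁ cos φ₂ cos Δλ ) = atan2(0.5860, 0.3507) = 59.10°.
So the initial bearing is 59°.

59°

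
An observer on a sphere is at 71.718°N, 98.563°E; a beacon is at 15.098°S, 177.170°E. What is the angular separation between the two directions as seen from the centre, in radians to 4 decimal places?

Let φ₁ = 1.2517 rad, φ₂ = -0.2635 rad, and Δλ = 1.3720 rad.
Haversine: a = sin²(Δφ/2) + cos φ₁ cos φ₂ sin²(Δλ/2) = 0.4722 + (0.3137)(0.9655)(0.4012) = 0.59375.
Central angle c = 2·arcsin(√a) = 1.75941 rad.
So the angular separation is 1.7594 rad.

1.7594 rad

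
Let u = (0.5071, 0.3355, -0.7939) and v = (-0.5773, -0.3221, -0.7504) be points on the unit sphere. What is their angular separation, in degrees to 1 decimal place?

78.8°

u·v = 0.1949; |u| = 1.0000, |v| = 1.0001.
cos θ = (u·v)/(|u||v|) = 0.1949, so θ = 78.8°.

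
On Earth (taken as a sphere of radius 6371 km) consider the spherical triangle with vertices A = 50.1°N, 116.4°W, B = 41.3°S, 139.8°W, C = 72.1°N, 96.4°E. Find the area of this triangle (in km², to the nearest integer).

Side lengths (central angles): a = 2.4288, b = 0.9712, c = 1.6349 rad; semiperimeter s = 2.5174.
By l'Huilier's theorem, tan(E/4) = √[tan(s/2) tan((s−a)/2) tan((s−b)/2) tan((s−c)/2)], giving spherical excess E = 0.9865 rad.
Area = E·R² = 0.9865 × (6371)² ≈ 40041770 km².

40041770 km²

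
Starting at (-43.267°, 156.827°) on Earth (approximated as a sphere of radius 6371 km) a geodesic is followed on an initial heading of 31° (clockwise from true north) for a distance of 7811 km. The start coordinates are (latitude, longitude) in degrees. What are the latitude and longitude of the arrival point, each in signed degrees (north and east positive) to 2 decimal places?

Angular distance δ = d/R = 7811/6371 = 1.22602 rad; initial bearing θ = 0.5411 rad.
sin φ₂ = sin φ₁ cos δ + cos φ₁ sin δ cos θ = (-0.6854)(0.3380) + (0.7282)(0.9412)(0.8572) = 0.3558, so φ₂ = 20.84°.
Δλ = atan2(sin θ sin δ cos φ₁, cos δ − sin φ₁ sin φ₂) = atan2(0.3530, 0.5818) = 31.243°.
λ₂ = 156.827° + 31.243° = 188.07° → -171.93° after wrapping to (−180°, 180°].

20.84°, -171.93°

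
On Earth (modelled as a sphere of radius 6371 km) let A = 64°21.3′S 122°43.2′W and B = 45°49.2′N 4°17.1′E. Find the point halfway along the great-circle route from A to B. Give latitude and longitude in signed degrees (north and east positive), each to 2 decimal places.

Central angle δ = 2.5464 rad. Interpolating on the sphere with fraction f = 0.5:
P = [sin((1−f)δ)·A + sin(fδ)·B] / sin δ = 1.7052·A + 1.7052·B in Cartesian coordinates,
giving P = (0.7862, -0.5321, -0.3143), i.e. latitude -18.32°, longitude -34.09°.

-18.32°, -34.09°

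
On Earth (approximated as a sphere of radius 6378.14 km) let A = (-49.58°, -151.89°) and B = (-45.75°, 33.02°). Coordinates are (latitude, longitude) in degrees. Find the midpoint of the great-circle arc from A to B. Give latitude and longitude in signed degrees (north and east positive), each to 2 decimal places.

-87.06°, 80.00°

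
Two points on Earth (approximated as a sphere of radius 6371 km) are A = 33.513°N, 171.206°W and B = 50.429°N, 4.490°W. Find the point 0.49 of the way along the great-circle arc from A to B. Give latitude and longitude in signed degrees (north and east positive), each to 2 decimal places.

Central angle δ = 1.6622 rad. Interpolating on the sphere with fraction f = 0.49:
P = [sin((1−f)δ)·A + sin(fδ)·B] / sin δ = 0.7529·A + 0.7304·B in Cartesian coordinates,
giving P = (-0.1565, -0.1324, 0.9788), i.e. latitude 78.17°, longitude -139.77°.

78.17°, -139.77°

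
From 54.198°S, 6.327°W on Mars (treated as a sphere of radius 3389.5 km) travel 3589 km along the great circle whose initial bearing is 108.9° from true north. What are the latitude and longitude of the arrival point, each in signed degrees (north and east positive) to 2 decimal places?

Angular distance δ = d/R = 3589/3389.5 = 1.05886 rad; initial bearing θ = 1.9007 rad.
sin φ₂ = sin φ₁ cos δ + cos φ₁ sin δ cos θ = (-0.8110)(0.4899) + (0.5850)(0.8718)(-0.3239) = -0.5625, so φ₂ = -34.23°.
Δλ = atan2(sin θ sin δ cos φ₁, cos δ − sin φ₁ sin φ₂) = atan2(0.4825, 0.0337) = 86.010°.
λ₂ = -6.327° + 86.010° = 79.68°.

-34.23°, 79.68°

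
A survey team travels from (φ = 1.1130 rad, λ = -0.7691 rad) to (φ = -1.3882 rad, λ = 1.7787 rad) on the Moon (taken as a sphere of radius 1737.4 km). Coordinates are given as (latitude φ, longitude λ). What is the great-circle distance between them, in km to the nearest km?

4899 km

Let φ₁ = 1.1130 rad, φ₂ = -1.3882 rad, and Δλ = 2.5478 rad.
cos c = sin φ₁ sin φ₂ + cos φ₁ cos φ₂ cos Δλ = (0.8970)(-0.9834) + (0.4420)(0.1816)(-0.8288) = -0.94863,
so c = arccos(-0.94863) = 2.81968 rad.
Distance = R·c = 1737.4 × 2.8197 ≈ 4899 km.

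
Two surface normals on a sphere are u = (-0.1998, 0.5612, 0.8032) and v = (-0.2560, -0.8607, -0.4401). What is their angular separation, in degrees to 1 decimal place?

u·v = -0.7854; |u| = 1.0000, |v| = 1.0000.
cos θ = (u·v)/(|u||v|) = -0.7854, so θ = 141.8°.

141.8°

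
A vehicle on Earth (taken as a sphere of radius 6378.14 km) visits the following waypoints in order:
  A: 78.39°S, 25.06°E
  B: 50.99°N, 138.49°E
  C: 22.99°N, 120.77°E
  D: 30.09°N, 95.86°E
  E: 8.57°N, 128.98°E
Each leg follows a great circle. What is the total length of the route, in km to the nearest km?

26323 km

Leg A→B: central angle 2.5175 rad, distance 16057.1 km.
Leg B→C: central angle 0.5444 rad, distance 3472.0 km.
Leg C→D: central angle 0.4072 rad, distance 2597.2 km.
Leg D→E: central angle 0.6579 rad, distance 4196.1 km.
Total: 16057.1 + 3472.0 + 2597.2 + 4196.1 ≈ 26323 km.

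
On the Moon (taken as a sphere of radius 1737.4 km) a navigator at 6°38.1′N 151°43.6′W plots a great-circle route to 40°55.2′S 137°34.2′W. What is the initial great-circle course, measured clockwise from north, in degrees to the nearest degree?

166°

Δλ = 14.157° = 0.2471 rad.
y = sin Δλ · cos φ₂ = (0.2446)(0.7556) = 0.1848
x = cos φ₁ sin φ₂ − sin φ₁ cos φ₂ cos Δλ = (0.9933)(-0.6550) − (0.1155)(0.7556)(0.9696) = -0.7353
θ = atan2(y, x) = 165.89°, so the bearing is 166°.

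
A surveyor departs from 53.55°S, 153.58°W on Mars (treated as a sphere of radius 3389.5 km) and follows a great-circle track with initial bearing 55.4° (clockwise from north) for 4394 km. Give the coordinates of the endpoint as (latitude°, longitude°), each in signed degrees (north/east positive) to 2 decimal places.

6.13°, -100.75°

Angular distance δ = d/R = 4394/3389.5 = 1.29636 rad; initial bearing θ = 0.9669 rad.
sin φ₂ = sin φ₁ cos δ + cos φ₁ sin δ cos θ = (-0.8044)(0.2710) + (0.5941)(0.9626)(0.5678) = 0.1068, so φ₂ = 6.13°.
Δλ = atan2(sin θ sin δ cos φ₁, cos δ − sin φ₁ sin φ₂) = atan2(0.4707, 0.3569) = 52.834°.
λ₂ = -153.580° + 52.834° = -100.75°.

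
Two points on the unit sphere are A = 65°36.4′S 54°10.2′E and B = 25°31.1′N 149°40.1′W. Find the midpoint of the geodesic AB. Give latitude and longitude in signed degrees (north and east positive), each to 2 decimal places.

-41.08°, -167.32°

Central angle δ = 2.3939 rad. Interpolating on the sphere with fraction f = 0.5:
P = [sin((1−f)δ)·A + sin(fδ)·B] / sin δ = 1.3691·A + 1.3691·B in Cartesian coordinates,
giving P = (-0.7354, -0.1655, -0.6571), i.e. latitude -41.08°, longitude -167.32°.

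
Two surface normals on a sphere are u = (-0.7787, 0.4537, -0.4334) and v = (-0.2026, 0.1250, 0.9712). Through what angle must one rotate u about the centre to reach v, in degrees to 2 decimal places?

u·v = -0.2064; |u| = 1.0000, |v| = 1.0000.
cos θ = (u·v)/(|u||v|) = -0.2064, so θ = 101.91°.

101.91°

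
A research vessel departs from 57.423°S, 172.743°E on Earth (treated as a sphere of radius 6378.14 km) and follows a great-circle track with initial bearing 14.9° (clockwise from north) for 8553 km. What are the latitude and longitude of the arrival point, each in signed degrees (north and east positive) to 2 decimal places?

Angular distance δ = d/R = 8553/6378.14 = 1.34099 rad; initial bearing θ = 0.2601 rad.
sin φ₂ = sin φ₁ cos δ + cos φ₁ sin δ cos θ = (-0.8427)(0.2278) + (0.5384)(0.9737)(0.9664) = 0.3147, so φ₂ = 18.34°.
Δλ = atan2(sin θ sin δ cos φ₁, cos δ − sin φ₁ sin φ₂) = atan2(0.1348, 0.4930) = 15.294°.
λ₂ = 172.743° + 15.294° = 188.04° → -171.96° after wrapping to (−180°, 180°].

18.34°, -171.96°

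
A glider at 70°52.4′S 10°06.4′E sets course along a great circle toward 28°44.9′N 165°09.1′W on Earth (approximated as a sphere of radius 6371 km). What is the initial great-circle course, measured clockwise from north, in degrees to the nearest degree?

186°

Δλ = -175.258° = -3.0588 rad.
y = sin Δλ · cos φ₂ = (-0.0827)(0.8767) = -0.0725
x = cos φ₁ sin φ₂ − sin φ₁ cos φ₂ cos Δλ = (0.3277)(0.4810) − (-0.9448)(0.8767)(-0.9966) = -0.6679
θ = atan2(y, x) = -173.81°; adding 360° gives 186°.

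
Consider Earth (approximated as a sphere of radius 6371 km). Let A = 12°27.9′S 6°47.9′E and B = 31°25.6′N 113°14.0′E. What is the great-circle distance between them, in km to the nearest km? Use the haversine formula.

12274 km

With latitudes φ₁ = -12.465°, φ₂ = 31.427° and longitude difference Δλ = 106.435°:
Haversine: a = sin²(Δφ/2) + cos φ₁ cos φ₂ sin²(Δλ/2) = 0.1397 + (0.9764)(0.8533)(0.6415) = 0.67414.
Central angle c = 2·arcsin(√a) = 1.92653 rad.
Distance = R·c = 6371 × 1.9265 ≈ 12274 km.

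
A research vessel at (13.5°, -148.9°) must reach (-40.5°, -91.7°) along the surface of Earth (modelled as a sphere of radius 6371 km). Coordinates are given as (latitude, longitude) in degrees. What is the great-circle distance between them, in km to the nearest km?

With latitudes φ₁ = 13.500°, φ₂ = -40.500° and longitude difference Δλ = 57.200°:
cos c = sin φ₁ sin φ₂ + cos φ₁ cos φ₂ cos Δλ = (0.2334)(-0.6494) + (0.9724)(0.7604)(0.5417) = 0.24893,
so c = arccos(0.24893) = 1.31922 rad.
Distance = R·c = 6371 × 1.3192 ≈ 8405 km.

8405 km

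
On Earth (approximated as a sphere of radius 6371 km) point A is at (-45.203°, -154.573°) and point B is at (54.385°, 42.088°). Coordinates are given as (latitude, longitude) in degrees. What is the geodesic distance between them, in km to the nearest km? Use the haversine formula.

18450 km

With latitudes φ₁ = -45.203°, φ₂ = 54.385° and longitude difference Δλ = -163.339°:
Haversine: a = sin²(Δφ/2) + cos φ₁ cos φ₂ sin²(Δλ/2) = 0.5833 + (0.7046)(0.5823)(0.9790) = 0.98498.
Central angle c = 2·arcsin(√a) = 2.89587 rad.
Distance = R·c = 6371 × 2.8959 ≈ 18450 km.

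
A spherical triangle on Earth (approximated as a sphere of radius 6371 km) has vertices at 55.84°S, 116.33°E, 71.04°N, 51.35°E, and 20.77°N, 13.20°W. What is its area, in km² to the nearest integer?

108313031 km²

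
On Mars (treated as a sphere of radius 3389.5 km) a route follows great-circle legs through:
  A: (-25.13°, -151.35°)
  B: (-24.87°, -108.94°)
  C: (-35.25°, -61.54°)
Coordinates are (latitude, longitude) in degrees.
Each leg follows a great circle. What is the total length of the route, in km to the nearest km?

Leg A→B: central angle 0.6680 rad, distance 2264.2 km.
Leg B→C: central angle 0.7314 rad, distance 2479.1 km.
Total: 2264.2 + 2479.1 ≈ 4743 km.

4743 km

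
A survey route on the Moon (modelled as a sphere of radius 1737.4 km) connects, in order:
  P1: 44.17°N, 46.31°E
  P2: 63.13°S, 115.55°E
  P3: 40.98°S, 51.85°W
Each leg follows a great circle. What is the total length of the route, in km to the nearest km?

Leg P1→P2: central angle 2.1021 rad, distance 3652.2 km.
Leg P2→P3: central angle 1.3160 rad, distance 2286.5 km.
Total: 3652.2 + 2286.5 ≈ 5939 km.

5939 km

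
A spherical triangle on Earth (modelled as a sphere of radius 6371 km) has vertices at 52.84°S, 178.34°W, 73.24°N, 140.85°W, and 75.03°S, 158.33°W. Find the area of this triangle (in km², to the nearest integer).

24408876 km²

Side lengths (central angles): a = 2.5944, b = 0.4115, c = 2.2458 rad; semiperimeter s = 2.6258.
By l'Huilier's theorem, tan(E/4) = √[tan(s/2) tan((s−a)/2) tan((s−b)/2) tan((s−c)/2)], giving spherical excess E = 0.6014 rad.
Area = E·R² = 0.6014 × (6371)² ≈ 24408876 km².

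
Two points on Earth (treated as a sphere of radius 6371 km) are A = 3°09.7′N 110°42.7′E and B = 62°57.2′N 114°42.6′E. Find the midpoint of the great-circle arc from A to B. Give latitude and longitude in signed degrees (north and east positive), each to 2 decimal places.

33.07°, 111.96°

The central angle between A and B is δ = 1.0448 rad.
With f = 0.5, the slerp weights are sin((1−f)δ)/sin δ = 0.5770 and sin(fδ)/sin δ = 0.5770.
Weighted sum of the unit vectors: (0.5770)·(-0.3531,0.9339,0.0552) + (0.5770)·(-0.1901,0.4131,0.8906) = (-0.3134, 0.7772, 0.5457).
Converting back: φ = atan2(z, √(x²+y²)) = 33.07°, λ = atan2(y, x) = 111.96°.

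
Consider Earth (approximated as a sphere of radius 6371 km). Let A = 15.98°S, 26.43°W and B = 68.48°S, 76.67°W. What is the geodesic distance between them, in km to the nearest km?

6806 km

In radians: φ₁ = -0.2789, φ₂ = -1.1952, Δλ = -50.240° = -0.8769 rad.
cos c = sin φ₁ sin φ₂ + cos φ₁ cos φ₂ cos Δλ = (-0.2753)(-0.9303) + (0.9614)(0.3668)(0.6396) = 0.48166,
so c = arccos(0.48166) = 1.06825 rad.
Distance = R·c = 6371 × 1.0683 ≈ 6806 km.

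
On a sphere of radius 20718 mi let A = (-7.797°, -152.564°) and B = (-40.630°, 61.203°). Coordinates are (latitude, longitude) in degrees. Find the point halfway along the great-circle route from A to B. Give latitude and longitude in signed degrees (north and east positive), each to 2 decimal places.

Central angle δ = 2.1374 rad. Interpolating on the sphere with fraction f = 0.5:
P = [sin((1−f)δ)·A + sin(fδ)·B] / sin δ = 1.0389·A + 1.0389·B in Cartesian coordinates,
giving P = (-0.5337, 0.2167, -0.8174), i.e. latitude -54.83°, longitude 157.90°.

-54.83°, 157.90°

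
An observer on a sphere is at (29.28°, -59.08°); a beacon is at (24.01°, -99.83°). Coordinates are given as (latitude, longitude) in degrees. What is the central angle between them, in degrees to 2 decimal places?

In radians: φ₁ = 0.5110, φ₂ = 0.4191, Δλ = -40.750° = -0.7112 rad.
Haversine: a = sin²(Δφ/2) + cos φ₁ cos φ₂ sin²(Δλ/2) = 0.0021 + (0.8722)(0.9135)(0.1212) = 0.09870.
Central angle c = 2·arcsin(√a) = 0.63914 rad.
So the angular separation is 36.62°.

36.62°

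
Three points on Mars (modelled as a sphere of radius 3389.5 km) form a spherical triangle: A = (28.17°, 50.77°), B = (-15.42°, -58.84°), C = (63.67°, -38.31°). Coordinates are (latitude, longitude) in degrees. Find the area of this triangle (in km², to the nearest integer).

Side lengths (central angles): a = 1.4080, b = 1.1270, c = 1.9941 rad; semiperimeter s = 2.2645.
By l'Huilier's theorem, tan(E/4) = √[tan(s/2) tan((s−a)/2) tan((s−b)/2) tan((s−c)/2)], giving spherical excess E = 1.1325 rad.
Area = E·R² = 1.1325 × (3389.5)² ≈ 13011482 km².

13011482 km²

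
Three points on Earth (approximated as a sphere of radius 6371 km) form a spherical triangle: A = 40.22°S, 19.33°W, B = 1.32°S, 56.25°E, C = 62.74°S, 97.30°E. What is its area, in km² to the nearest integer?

32598508 km²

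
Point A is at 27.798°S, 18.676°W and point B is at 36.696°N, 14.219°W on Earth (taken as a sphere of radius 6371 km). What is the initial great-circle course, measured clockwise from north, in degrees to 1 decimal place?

With φ₁ = -0.4852, φ₂ = 0.6405, Δλ = 0.0778 rad, the forward-azimuth formula gives
θ = atan2( sin Δλ cos φ₂ , cos φ₁ sin φ₂ − sin φ₁ cos φ₂ cos Δλ ) = atan2(0.0623, 0.9014) = 3.95°.
So the initial bearing is 4.0°.

4.0°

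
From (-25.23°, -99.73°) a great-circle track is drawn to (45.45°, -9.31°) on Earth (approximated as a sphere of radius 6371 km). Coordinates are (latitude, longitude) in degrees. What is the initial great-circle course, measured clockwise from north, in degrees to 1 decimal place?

Δλ = 90.420° = 1.5781 rad.
y = sin Δλ · cos φ₂ = (1.0000)(0.7015) = 0.7015
x = cos φ₁ sin φ₂ − sin φ₁ cos φ₂ cos Δλ = (0.9046)(0.7126) − (-0.4263)(0.7015)(-0.0073) = 0.6425
θ = atan2(y, x) = 47.52°, so the bearing is 47.5°.

47.5°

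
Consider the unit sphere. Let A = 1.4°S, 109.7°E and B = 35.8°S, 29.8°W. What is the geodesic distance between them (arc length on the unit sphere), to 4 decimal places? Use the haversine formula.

2.2171

In radians: φ₁ = -0.0244, φ₂ = -0.6248, Δλ = -139.500° = -2.4347 rad.
Haversine: a = sin²(Δφ/2) + cos φ₁ cos φ₂ sin²(Δλ/2) = 0.0874 + (0.9997)(0.8111)(0.8802) = 0.80113.
Central angle c = 2·arcsin(√a) = 2.21713 rad.
On the unit sphere the arc length equals the central angle: 2.2171.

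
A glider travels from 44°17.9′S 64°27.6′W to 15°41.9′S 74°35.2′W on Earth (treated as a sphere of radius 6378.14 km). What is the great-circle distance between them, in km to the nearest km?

With latitudes φ₁ = -44.298°, φ₂ = -15.698° and longitude difference Δλ = -10.127°:
cos c = sin φ₁ sin φ₂ + cos φ₁ cos φ₂ cos Δλ = (-0.6984)(-0.2706) + (0.7157)(0.9627)(0.9844) = 0.86725,
so c = arccos(0.86725) = 0.52115 rad.
Distance = R·c = 6378.14 × 0.5211 ≈ 3324 km.

3324 km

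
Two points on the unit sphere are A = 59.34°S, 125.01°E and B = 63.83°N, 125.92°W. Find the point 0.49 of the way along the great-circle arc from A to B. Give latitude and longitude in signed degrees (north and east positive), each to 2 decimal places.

2.49°, 173.15°

Central angle δ = 2.5783 rad. Interpolating on the sphere with fraction f = 0.49:
P = [sin((1−f)δ)·A + sin(fδ)·B] / sin δ = 1.8118·A + 1.7850·B in Cartesian coordinates,
giving P = (-0.9919, 0.1192, 0.0435), i.e. latitude 2.49°, longitude 173.15°.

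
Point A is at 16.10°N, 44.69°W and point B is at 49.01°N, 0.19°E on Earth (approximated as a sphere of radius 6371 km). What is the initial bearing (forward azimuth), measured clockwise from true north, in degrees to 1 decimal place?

37.8°

Δλ = 44.880° = 0.7833 rad.
y = sin Δλ · cos φ₂ = (0.7056)(0.6559) = 0.4628
x = cos φ₁ sin φ₂ − sin φ₁ cos φ₂ cos Δλ = (0.9608)(0.7548) − (0.2773)(0.6559)(0.7086) = 0.5963
θ = atan2(y, x) = 37.82°, so the bearing is 37.8°.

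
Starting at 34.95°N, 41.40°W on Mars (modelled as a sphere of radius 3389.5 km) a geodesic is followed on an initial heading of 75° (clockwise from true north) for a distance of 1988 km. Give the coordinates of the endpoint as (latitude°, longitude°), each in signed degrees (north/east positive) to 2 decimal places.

Angular distance δ = d/R = 1988/3389.5 = 0.58652 rad; initial bearing θ = 1.3090 rad.
sin φ₂ = sin φ₁ cos δ + cos φ₁ sin δ cos θ = (0.5729)(0.8329) + (0.8197)(0.5535)(0.2588) = 0.5945, so φ₂ = 36.48°.
Δλ = atan2(sin θ sin δ cos φ₁, cos δ − sin φ₁ sin φ₂) = atan2(0.4382, 0.4923) = 41.673°.
λ₂ = -41.400° + 41.673° = 0.27°.

36.48°, 0.27°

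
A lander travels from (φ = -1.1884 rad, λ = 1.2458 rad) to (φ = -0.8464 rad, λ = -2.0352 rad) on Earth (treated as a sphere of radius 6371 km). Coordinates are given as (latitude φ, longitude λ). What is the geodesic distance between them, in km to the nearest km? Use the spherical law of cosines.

7034 km

Let φ₁ = -1.1884 rad, φ₂ = -0.8464 rad, and Δλ = 3.0022 rad.
cos c = sin φ₁ sin φ₂ + cos φ₁ cos φ₂ cos Δλ = (-0.9278)(-0.7489) + (0.3731)(0.6627)(-0.9903) = 0.44993,
so c = arccos(0.44993) = 1.10411 rad.
Distance = R·c = 6371 × 1.1041 ≈ 7034 km.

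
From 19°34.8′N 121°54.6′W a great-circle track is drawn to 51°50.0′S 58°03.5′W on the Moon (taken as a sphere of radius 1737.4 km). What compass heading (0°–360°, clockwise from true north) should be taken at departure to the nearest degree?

146°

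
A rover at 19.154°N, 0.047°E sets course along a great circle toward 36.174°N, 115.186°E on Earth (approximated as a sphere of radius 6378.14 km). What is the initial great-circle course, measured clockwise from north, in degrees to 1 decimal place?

47.5°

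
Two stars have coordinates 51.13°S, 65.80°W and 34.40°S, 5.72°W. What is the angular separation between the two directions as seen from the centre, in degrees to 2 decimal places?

45.72°

With latitudes φ₁ = -51.130°, φ₂ = -34.400° and longitude difference Δλ = 60.080°:
Haversine: a = sin²(Δφ/2) + cos φ₁ cos φ₂ sin²(Δλ/2) = 0.0212 + (0.6276)(0.8251)(0.2506) = 0.15093.
Central angle c = 2·arcsin(√a) = 0.79800 rad.
So the angular separation is 45.72°.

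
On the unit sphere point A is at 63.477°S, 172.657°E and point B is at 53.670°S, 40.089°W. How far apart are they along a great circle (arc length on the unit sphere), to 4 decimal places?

1.0491

In radians: φ₁ = -1.1079, φ₂ = -0.9367, Δλ = 147.254° = 2.5701 rad.
Haversine: a = sin²(Δφ/2) + cos φ₁ cos φ₂ sin²(Δλ/2) = 0.0073 + (0.4466)(0.5924)(0.9205) = 0.25084.
Central angle c = 2·arcsin(√a) = 1.04914 rad.
On the unit sphere the arc length equals the central angle: 1.0491.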